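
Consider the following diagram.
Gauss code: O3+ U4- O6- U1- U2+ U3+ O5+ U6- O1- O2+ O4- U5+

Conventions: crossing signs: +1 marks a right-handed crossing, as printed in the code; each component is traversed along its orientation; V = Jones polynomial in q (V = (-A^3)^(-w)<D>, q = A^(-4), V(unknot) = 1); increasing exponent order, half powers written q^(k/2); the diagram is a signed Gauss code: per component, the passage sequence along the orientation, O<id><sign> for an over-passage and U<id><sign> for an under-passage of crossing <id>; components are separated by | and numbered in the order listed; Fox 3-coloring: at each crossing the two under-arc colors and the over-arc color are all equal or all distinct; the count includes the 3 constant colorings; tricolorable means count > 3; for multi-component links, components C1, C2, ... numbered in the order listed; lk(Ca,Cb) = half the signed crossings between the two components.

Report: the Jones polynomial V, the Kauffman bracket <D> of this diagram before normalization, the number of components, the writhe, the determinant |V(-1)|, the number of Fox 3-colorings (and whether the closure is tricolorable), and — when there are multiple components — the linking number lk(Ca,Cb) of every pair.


V = q^-2 - q^-1 + 1 - q + q^2
<D> = A^-8 - A^-4 + 1 - A^4 + A^8 (w = 0)
1 component over 6 crossings, w = 0
3 Fox colorings among 3^6, |V(-1)| = 5: not tricolorable
why: w = 0 shifts under R1 moves; the (-A^3)^(0) factor cancels that in V


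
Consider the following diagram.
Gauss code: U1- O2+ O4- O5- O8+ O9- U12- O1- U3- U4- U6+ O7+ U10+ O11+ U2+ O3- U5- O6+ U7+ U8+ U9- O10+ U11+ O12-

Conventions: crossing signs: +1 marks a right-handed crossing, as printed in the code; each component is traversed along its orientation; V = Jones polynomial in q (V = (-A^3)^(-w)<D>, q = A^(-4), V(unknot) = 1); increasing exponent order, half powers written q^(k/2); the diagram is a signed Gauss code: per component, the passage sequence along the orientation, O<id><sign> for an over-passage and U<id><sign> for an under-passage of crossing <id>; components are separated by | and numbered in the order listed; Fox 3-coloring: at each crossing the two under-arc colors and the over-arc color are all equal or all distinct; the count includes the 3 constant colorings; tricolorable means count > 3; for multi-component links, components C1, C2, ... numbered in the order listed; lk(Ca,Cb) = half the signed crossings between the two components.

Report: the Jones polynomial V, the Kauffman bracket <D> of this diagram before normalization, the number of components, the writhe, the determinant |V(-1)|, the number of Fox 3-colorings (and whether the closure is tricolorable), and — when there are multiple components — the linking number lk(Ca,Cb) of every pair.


Jones polynomial: V(q) = -q^-3 + q^-2 - q^-1 + 3 - q + q^2 - q^3
<D> = -A^-12 + A^-8 - A^-4 + 3 - A^4 + A^8 - A^12; writhe 0
components 1, writhe 0 (12 crossings)
3-colorings: 27 of 3^12, det 9 — tricolorable
note: w = 0 shifts under R1 moves; the (-A^3)^(0) factor cancels that in V


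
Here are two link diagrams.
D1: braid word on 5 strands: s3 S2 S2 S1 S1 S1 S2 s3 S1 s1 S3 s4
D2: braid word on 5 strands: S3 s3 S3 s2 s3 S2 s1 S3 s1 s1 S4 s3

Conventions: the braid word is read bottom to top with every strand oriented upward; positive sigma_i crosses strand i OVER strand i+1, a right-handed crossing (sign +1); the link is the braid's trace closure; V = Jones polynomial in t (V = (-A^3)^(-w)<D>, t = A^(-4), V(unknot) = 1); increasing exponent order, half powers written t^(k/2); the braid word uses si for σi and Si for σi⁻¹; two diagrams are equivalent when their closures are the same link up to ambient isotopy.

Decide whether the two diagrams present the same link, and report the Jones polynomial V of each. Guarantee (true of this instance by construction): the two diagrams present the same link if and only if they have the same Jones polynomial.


equivalent: no
D1 (bracket A^-4 + 2A^4 - 2A^8 + A^12 - 2A^16 + A^20; 12 crossings at w = -4): V = t^-8 - 2t^-7 + t^-6 - 2t^-5 + 2t^-4 + t^-2
D2 (bracket -A^-10 + A^-6 + A^2; 12 crossings at w = +2): V = t + t^3 - t^4
key observation: 2 classes among 2 diagrams; unequal V(t) rules out equality


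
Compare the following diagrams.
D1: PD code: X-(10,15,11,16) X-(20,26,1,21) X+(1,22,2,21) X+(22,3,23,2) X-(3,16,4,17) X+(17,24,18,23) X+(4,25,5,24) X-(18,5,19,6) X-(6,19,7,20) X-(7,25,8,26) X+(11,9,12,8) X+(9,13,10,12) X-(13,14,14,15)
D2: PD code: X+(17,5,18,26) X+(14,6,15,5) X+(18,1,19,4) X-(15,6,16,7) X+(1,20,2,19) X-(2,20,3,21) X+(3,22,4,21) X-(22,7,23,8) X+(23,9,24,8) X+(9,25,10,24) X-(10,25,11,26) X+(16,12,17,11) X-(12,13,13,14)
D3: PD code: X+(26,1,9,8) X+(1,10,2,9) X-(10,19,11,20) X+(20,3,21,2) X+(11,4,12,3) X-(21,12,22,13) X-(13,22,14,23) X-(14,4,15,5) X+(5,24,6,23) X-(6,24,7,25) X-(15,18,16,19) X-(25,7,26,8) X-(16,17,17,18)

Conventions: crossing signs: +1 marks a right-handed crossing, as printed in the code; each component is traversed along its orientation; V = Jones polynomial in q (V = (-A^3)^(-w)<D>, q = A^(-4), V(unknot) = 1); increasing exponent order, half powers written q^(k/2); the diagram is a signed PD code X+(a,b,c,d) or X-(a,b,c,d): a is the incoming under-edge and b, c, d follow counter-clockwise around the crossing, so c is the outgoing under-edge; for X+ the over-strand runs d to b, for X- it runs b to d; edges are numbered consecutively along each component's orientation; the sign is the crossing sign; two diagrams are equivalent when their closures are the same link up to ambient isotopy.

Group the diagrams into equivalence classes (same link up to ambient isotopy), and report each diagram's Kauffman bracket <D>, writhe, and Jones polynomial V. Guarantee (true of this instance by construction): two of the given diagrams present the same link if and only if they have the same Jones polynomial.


classes: {D1, D3} | {D2}
V(D1) = q^(-7/2) - q^(-5/2) + q^(-3/2) - 2q^(-1/2) - q^(3/2)  [13 crossings, <D> = A^-9 + 2A^-1 - A^3 + A^7 - A^11, w = -1]
D2 (bracket A^-1 + A^7; 13 crossings at w = +3): V = -q^(1/2) - q^(5/2)
V(D3) = q^(-7/2) - q^(-5/2) + q^(-3/2) - 2q^(-1/2) - q^(3/2)  [13 crossings, <D> = A^-15 + 2A^-7 - A^-3 + A - A^5, w = -3]
note: comparing 3 Jones polynomials yields 2 groups


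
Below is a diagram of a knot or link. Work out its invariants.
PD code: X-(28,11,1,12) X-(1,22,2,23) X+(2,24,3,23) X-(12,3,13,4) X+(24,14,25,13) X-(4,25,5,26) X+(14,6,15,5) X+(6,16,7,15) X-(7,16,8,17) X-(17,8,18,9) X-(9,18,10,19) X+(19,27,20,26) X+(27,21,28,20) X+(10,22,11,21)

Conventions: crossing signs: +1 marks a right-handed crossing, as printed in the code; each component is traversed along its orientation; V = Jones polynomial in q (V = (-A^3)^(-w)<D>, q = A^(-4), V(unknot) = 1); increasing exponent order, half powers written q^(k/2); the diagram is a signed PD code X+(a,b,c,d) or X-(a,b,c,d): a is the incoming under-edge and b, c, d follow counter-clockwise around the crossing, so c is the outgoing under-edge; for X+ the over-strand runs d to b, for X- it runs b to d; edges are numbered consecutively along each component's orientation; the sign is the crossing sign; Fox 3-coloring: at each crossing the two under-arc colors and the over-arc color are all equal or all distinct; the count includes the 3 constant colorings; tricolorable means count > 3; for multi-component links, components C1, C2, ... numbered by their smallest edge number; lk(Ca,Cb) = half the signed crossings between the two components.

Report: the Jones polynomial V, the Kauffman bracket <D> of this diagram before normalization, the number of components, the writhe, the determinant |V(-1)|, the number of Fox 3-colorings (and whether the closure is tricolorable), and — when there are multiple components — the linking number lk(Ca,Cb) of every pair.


V = -q^-3 + q^-2 - q^-1 + 3 - q + q^2 - q^3
<D> = -A^-12 + A^-8 - A^-4 + 3 - A^4 + A^8 - A^12 (w = 0)
1 component over 14 crossings, w = 0
27 Fox colorings among 3^14, |V(-1)| = 9: tricolorable
why: palindromic: swapping q for 1/q fixes V


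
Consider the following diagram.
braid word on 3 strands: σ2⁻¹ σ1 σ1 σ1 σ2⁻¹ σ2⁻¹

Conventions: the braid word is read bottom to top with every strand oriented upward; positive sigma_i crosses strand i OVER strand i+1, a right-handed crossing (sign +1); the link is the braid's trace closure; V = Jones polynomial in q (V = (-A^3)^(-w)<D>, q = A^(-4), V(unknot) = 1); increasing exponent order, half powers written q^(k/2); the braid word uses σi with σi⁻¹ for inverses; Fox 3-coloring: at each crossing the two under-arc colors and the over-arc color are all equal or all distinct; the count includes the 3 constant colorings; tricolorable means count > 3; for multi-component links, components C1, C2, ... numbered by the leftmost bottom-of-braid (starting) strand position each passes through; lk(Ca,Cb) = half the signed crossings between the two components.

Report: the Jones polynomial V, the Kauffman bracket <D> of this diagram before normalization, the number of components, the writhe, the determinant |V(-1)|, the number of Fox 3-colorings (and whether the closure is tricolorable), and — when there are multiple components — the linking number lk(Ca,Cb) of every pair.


V(q) = -q^-3 + q^-2 - q^-1 + 3 - q + q^2 - q^3
bracket: -A^-12 + A^-8 - A^-4 + 3 - A^4 + A^8 - A^12, w = 0
1 component, writhe 0, over 6 crossings
det 9, colorings 27 of 3^6 — tricolorable
observation: w = 0 shifts under R1 moves; the (-A^3)^(0) factor cancels that in V


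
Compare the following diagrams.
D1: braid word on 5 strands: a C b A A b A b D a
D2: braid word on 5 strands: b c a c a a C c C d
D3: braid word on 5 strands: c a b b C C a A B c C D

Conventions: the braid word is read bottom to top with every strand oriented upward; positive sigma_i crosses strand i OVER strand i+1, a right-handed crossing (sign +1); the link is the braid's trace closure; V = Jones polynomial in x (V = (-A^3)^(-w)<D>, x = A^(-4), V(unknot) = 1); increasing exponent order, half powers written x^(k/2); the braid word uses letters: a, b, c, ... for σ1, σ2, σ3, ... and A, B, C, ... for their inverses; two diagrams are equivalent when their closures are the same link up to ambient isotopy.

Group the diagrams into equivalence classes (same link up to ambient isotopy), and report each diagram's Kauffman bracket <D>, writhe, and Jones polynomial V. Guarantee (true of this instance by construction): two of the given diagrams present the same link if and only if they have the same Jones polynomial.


equivalence classes: {D1} | {D2} | {D3}
D1 (bracket -A^-20 + A^-16 - A^-12 + 2A^-8 - A^-4 + 2 - A^4; 10 crossings at w = 0): V = -x^-1 + 2 - x + 2x^2 - x^3 + x^4 - x^5
V(D2) = x + x^3 - x^4  (w +6, c 10, <D> = -A^2 + A^6 + A^14)
V(D3) = x^-2 - x^-1 + 1 - x + x^2  (w 0, c 12, <D> = A^-8 - A^-4 + 1 - A^4 + A^8)
observation: 3 classes among 3 diagrams; unequal V(x) rules out equality


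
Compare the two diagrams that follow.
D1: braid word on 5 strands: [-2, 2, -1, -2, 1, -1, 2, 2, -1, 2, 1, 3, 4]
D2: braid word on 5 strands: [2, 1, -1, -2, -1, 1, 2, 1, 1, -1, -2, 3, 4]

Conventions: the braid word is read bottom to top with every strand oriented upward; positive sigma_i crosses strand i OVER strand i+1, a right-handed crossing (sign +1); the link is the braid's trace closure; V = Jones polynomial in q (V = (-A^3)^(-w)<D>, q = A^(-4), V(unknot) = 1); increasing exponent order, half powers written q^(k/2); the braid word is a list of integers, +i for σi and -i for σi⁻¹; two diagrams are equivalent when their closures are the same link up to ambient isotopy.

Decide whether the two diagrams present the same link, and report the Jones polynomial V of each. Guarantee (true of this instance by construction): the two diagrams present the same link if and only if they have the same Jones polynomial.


equivalent: no
D1 (bracket A^-1 + A^7; 13 crossings at w = +3): V = -q^(1/2) - q^(5/2)
V(D2) = -q^(-1/2) - q^(1/2)  [13 crossings, <D> = A^7 + A^11, w = +3]
observation: comparing 2 Jones polynomials yields 2 groups


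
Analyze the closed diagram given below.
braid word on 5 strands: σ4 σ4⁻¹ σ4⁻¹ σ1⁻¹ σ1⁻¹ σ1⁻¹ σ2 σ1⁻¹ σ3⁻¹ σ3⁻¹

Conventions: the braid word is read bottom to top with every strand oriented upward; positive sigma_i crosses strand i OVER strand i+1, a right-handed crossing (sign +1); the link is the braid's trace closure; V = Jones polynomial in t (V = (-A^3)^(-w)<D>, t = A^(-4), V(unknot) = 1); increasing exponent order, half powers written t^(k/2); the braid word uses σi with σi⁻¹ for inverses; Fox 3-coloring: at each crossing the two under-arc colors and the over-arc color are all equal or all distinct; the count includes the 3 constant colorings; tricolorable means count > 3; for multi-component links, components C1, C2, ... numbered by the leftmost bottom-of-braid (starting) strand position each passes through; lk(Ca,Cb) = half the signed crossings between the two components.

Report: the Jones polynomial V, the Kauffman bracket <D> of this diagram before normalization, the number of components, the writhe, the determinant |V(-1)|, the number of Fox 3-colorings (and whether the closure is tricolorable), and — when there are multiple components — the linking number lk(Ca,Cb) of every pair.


Jones polynomial: V(t) = t^-8 - t^-7 + 2t^-6 - t^-5 + 2t^-4 + t^-2
<D> = A^-10 + 2A^-2 - A^2 + 2A^6 - A^10 + A^14; writhe -6
components 3, writhe -6 (10 crossings)
linking number lk(C1,C2) = -2
lk(C1,C3): -1
lk(C2,C3) = 0
3-colorings: 3 of 3^10, det 8 — not tricolorable
note: span 6 respects span(V) <= c + mu - 1 = 12 for this 3-component diagram


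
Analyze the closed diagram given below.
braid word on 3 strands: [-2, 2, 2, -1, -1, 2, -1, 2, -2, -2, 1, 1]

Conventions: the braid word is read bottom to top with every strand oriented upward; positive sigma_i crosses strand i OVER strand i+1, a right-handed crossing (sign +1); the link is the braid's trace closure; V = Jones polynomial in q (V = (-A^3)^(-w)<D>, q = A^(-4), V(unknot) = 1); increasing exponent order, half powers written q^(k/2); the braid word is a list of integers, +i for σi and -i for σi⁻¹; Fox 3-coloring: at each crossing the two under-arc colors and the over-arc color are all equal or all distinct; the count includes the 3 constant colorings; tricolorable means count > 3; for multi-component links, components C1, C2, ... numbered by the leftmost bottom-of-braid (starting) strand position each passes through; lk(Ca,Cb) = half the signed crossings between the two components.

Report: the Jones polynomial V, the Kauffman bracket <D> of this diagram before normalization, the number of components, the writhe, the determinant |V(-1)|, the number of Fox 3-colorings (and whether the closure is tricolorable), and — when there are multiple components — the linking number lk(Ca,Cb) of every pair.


V(q) = -q^-3 + q^-2 - q^-1 + 3 - q + q^2 - q^3
bracket: -A^-12 + A^-8 - A^-4 + 3 - A^4 + A^8 - A^12, w = 0
1 component, writhe 0, over 12 crossings
det 9, colorings 27 of 3^12 — tricolorable
observation: det 9 = |V(-1)|; divisible by 3, so tricolorable


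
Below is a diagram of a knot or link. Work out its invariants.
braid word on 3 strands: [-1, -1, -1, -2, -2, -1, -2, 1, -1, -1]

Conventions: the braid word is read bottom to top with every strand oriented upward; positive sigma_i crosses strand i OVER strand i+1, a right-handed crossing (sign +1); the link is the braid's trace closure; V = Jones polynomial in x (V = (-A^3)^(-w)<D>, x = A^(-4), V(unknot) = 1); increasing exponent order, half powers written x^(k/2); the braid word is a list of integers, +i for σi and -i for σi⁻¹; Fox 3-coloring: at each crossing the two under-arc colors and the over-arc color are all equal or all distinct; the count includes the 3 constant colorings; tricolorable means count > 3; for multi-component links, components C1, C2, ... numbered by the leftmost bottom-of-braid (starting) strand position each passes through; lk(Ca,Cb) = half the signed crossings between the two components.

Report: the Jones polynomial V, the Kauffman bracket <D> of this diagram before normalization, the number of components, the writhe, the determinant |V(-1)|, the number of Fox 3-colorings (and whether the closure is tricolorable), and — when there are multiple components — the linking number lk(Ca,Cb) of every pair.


V(x) = -x^-10 + x^-9 - x^-8 + x^-7 - x^-6 + x^-5 + x^-3
bracket: A^-12 + A^-4 - 1 + A^4 - A^8 + A^12 - A^16, w = -8
1 component, writhe -8, over 10 crossings
det 7, colorings 3 of 3^10 — not tricolorable
observation: det 7 = |V(-1)|; not divisible by 3, so not tricolorable


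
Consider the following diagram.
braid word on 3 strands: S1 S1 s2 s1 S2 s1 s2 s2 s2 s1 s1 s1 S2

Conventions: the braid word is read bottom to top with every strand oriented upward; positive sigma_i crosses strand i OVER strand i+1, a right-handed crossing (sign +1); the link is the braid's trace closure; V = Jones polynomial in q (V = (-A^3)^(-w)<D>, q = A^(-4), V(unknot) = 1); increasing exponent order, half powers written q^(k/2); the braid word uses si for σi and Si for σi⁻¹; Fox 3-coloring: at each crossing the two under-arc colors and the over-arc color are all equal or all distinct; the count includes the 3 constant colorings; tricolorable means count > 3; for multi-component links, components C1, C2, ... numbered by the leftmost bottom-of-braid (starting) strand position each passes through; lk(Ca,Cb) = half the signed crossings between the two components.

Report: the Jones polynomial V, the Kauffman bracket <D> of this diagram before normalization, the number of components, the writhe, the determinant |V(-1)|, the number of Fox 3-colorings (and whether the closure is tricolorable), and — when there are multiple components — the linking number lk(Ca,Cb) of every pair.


Jones polynomial: V(q) = q^(1/2) - 3q^(3/2) + 3q^(5/2) - 6q^(7/2) + 6q^(9/2) - 6q^(11/2) + 5q^(13/2) - 3q^(15/2) + 2q^(17/2) - q^(19/2)
<D> = A^-23 - 2A^-19 + 3A^-15 - 5A^-11 + 6A^-7 - 6A^-3 + 6A - 3A^5 + 3A^9 - A^13; writhe +5
components 2, writhe +5 (13 crossings)
linking number lk(C1,C2) = +2
3-colorings: 9 of 3^13, det 36 — tricolorable
note: |V(-1)| = 36: so tricolorable, since 3 divides 36


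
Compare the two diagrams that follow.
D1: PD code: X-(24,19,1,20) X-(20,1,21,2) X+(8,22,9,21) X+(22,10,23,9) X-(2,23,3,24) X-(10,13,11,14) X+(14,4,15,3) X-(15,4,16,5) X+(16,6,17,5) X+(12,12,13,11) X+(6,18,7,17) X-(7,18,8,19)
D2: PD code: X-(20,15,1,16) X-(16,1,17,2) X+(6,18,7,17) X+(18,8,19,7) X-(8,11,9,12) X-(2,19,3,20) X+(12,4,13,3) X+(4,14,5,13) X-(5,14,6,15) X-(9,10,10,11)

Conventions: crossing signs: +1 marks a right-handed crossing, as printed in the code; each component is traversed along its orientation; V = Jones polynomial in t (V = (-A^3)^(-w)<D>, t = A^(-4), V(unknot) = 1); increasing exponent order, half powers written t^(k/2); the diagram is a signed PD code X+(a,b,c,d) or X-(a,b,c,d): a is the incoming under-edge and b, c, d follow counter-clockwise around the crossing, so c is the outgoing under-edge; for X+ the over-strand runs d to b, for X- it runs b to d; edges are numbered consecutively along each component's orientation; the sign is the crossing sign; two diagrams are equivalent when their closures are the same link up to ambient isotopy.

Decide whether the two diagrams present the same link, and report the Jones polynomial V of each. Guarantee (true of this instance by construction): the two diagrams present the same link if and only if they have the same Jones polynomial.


equivalent: yes
D1 (bracket -A^-12 + 2A^-8 - 2A^-4 + 3 - 2A^4 + 2A^8 - A^12; 12 crossings at w = 0): V = -t^-3 + 2t^-2 - 2t^-1 + 3 - 2t + 2t^2 - t^3
V(D2) = -t^-3 + 2t^-2 - 2t^-1 + 3 - 2t + 2t^2 - t^3  [10 crossings, <D> = -A^-18 + 2A^-14 - 2A^-10 + 3A^-6 - 2A^-2 + 2A^2 - A^6, w = -2]
observation: Reidemeister moves carry D1 (12 crossings) to D2 (10)


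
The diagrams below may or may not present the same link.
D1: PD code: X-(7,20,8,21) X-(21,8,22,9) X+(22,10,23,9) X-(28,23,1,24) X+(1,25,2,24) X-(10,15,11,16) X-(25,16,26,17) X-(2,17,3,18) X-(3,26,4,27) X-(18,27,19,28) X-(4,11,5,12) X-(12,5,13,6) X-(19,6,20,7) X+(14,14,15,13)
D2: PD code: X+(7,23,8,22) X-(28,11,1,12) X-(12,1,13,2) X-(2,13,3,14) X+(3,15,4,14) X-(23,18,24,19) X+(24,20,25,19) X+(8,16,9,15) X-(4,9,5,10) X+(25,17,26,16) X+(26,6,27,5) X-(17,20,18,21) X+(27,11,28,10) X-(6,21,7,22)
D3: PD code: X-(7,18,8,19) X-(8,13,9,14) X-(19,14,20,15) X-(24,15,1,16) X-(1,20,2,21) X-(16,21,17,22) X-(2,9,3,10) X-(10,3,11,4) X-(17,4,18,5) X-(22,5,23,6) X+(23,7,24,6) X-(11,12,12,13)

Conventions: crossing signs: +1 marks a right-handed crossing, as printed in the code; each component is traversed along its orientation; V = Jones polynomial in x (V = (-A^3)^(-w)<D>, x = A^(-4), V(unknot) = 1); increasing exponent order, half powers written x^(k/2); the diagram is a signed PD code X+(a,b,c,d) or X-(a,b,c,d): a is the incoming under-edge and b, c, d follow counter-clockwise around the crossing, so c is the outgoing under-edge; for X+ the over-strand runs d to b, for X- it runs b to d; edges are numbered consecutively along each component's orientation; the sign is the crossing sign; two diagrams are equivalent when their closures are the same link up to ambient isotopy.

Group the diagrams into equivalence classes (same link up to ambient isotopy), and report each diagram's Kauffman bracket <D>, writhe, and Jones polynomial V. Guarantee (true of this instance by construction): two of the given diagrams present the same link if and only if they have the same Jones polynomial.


classes: {D1, D3} | {D2}
V(D1) = -x^-8 + x^-5 + x^-3  [14 crossings, <D> = A^-12 + A^-4 - A^8, w = -8]
V(D2) = x^-2 - x^-1 + 1 - x + x^2  [14 crossings, <D> = A^-8 - A^-4 + 1 - A^4 + A^8, w = 0]
D3 (bracket A^-18 + A^-10 - A^2; 12 crossings at w = -10): V = -x^-8 + x^-5 + x^-3
note: 2 classes among 3 diagrams; unequal V(x) rules out equality


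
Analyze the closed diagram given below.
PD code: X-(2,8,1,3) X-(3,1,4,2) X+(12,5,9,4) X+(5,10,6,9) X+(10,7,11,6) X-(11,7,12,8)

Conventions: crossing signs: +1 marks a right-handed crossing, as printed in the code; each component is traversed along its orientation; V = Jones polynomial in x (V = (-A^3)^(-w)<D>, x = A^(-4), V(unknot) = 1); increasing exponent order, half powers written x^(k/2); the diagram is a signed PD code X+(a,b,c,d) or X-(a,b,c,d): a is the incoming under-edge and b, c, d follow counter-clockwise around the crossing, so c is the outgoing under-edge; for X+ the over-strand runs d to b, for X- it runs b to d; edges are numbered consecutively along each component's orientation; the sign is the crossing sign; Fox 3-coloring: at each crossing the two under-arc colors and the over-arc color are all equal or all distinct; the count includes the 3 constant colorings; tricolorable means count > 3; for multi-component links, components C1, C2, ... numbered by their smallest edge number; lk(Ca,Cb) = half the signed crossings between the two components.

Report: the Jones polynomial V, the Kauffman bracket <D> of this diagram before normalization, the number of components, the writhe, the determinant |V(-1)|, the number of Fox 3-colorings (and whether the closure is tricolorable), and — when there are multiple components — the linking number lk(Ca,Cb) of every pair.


V(x) = x^-2 + 2 + x^2
bracket: A^-8 + 2 + A^8, w = 0
3 components, writhe 0, over 6 crossings
lk(C1,C2) = -1
linking number lk(C1,C3) = 0
lk(C2,C3): +1
det 4, colorings 3 of 3^6 — not tricolorable
observation: span 4 respects span(V) <= c + mu - 1 = 8 for this 3-component diagram


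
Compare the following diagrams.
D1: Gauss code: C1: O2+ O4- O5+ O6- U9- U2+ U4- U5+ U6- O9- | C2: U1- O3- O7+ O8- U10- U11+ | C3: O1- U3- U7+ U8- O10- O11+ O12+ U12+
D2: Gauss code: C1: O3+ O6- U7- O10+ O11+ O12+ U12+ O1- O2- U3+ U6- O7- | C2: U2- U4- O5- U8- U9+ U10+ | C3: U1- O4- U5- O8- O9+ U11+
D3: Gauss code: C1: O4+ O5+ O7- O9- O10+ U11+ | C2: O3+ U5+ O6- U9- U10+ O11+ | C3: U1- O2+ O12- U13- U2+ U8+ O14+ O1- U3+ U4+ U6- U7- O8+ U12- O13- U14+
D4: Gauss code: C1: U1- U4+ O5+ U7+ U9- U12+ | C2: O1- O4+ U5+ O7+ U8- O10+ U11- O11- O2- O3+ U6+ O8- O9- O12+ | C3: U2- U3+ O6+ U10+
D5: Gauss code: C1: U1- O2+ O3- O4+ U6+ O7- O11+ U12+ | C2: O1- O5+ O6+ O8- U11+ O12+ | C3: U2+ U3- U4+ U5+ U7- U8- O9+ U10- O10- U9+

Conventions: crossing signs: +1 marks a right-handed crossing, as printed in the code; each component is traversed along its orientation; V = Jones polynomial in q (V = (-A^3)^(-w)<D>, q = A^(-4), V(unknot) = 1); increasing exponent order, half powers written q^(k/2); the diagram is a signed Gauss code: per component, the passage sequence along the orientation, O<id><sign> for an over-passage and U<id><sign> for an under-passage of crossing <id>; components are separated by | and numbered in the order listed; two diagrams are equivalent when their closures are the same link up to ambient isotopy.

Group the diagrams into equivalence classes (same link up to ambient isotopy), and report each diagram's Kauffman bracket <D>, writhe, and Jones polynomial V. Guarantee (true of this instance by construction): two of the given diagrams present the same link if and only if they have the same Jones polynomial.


classes: {D1, D2} | {D3, D5} | {D4}
V(D1) = q^-3 + q^-2 + q^-1 + 1  [12 crossings, <D> = A^-6 + A^-2 + A^2 + A^6, w = -2]
V(D2) = q^-3 + q^-2 + q^-1 + 1  (w -2, c 12, <D> = A^-6 + A^-2 + A^2 + A^6)
V(D3) = 1 + q + q^2 + q^3  (w +2, c 14, <D> = A^-6 + A^-2 + A^2 + A^6)
V(D4) = q + 2q^3 + q^5  (w +2, c 12, <D> = A^-14 + 2A^-6 + A^2)
D5 (bracket A^-6 + A^-2 + A^2 + A^6; 12 crossings at w = +2): V = 1 + q + q^2 + q^3
note: comparing 5 Jones polynomials yields 3 groups


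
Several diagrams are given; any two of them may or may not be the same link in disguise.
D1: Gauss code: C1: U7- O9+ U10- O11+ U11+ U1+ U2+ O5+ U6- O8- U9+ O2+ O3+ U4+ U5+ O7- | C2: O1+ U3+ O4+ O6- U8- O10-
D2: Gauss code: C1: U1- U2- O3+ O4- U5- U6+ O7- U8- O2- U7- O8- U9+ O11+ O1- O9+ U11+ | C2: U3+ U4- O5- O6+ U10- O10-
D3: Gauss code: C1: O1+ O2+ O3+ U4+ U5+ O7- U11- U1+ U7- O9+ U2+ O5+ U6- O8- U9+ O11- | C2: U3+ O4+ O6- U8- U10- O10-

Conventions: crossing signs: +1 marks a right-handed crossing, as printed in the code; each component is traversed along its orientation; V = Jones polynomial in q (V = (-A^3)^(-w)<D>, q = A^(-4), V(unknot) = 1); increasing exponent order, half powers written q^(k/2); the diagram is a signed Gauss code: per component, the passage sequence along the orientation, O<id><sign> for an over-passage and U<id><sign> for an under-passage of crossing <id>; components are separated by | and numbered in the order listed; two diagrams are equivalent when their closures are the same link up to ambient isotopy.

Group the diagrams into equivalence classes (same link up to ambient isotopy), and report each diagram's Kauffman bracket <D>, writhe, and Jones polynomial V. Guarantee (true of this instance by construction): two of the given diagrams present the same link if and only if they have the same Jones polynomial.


grouping into links: {D1, D3} | {D2}
V(D1) = -2q^(1/2) + q^(3/2) - 2q^(5/2) + q^(7/2) - q^(9/2) + q^(11/2)  (w +3, c 11, <D> = -A^-13 + A^-9 - A^-5 + 2A^-1 - A^3 + 2A^7)
D2 (bracket A^-7 + A^-3 + A - A^9; 11 crossings at w = -3): V = q^(-9/2) - q^(-5/2) - q^(-3/2) - q^(-1/2)
V(D3) = -2q^(1/2) + q^(3/2) - 2q^(5/2) + q^(7/2) - q^(9/2) + q^(11/2)  (w +1, c 11, <D> = -A^-19 + A^-15 - A^-11 + 2A^-7 - A^-3 + 2A)
key observation: comparing 3 Jones polynomials yields 2 groups


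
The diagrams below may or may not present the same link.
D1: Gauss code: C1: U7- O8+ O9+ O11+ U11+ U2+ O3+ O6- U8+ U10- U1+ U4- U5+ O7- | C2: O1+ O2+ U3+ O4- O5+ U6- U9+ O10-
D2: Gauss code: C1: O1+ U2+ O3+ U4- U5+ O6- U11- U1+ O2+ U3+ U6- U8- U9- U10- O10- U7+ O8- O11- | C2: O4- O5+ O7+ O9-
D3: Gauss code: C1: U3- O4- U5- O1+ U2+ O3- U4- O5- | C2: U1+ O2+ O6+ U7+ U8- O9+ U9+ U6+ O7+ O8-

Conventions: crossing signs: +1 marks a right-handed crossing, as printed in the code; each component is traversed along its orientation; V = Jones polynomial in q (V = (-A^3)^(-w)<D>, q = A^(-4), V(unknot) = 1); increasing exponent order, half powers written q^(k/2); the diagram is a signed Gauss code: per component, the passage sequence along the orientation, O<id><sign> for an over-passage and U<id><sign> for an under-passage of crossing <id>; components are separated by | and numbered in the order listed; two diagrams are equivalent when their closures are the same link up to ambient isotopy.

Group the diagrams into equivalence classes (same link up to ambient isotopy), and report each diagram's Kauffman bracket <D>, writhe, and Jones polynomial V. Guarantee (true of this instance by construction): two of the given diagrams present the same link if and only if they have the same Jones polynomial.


grouping into links: {D1} | {D2} | {D3}
V(D1) = -q^(1/2) - q^(5/2)  (w +3, c 11, <D> = A^-1 + A^7)
D2 (bracket A^-5 + A^-1; 11 crossings at w = -1): V = -q^(-1/2) - q^(1/2)
D3 (bracket A^-3 + 2A^5 - A^9 + A^13 - A^17; 9 crossings at w = +1): V = q^(-7/2) - q^(-5/2) + q^(-3/2) - 2q^(-1/2) - q^(3/2)
why: 3 values of V(q) split the 3 diagrams


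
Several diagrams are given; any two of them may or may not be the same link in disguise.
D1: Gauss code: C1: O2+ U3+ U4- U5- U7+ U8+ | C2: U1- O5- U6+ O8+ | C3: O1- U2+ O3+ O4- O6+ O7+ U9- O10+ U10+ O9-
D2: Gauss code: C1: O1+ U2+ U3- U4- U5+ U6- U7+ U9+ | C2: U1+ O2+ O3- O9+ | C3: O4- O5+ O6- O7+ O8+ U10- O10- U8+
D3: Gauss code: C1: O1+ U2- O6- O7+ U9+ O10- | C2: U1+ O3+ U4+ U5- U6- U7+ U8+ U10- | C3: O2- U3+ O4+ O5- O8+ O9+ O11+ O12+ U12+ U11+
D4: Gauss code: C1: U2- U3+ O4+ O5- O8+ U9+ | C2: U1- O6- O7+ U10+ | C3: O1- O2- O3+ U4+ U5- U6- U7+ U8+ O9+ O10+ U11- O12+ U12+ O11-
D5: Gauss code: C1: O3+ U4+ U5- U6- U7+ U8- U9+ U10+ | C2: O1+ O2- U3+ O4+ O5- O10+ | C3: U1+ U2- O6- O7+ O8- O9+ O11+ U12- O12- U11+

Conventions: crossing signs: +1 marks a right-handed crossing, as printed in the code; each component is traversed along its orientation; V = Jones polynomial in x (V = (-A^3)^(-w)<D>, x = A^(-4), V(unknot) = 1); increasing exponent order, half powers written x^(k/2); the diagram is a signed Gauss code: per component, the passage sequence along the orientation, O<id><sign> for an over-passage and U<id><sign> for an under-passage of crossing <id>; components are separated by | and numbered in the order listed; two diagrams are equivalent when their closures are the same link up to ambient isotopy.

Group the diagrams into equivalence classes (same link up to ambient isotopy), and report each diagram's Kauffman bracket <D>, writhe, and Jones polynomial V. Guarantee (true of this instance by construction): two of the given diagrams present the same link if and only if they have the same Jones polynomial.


equivalence classes: {D1, D2, D3, D4, D5}
D1 (bracket A^-6 + A^-2 + A^2 + A^6; 10 crossings at w = +2): V = 1 + x + x^2 + x^3
V(D2) = 1 + x + x^2 + x^3  (w +2, c 10, <D> = A^-6 + A^-2 + A^2 + A^6)
V(D3) = 1 + x + x^2 + x^3  (w +4, c 12, <D> = 1 + A^4 + A^8 + A^12)
D4 (bracket A^-6 + A^-2 + A^2 + A^6; 12 crossings at w = +2): V = 1 + x + x^2 + x^3
V(D5) = 1 + x + x^2 + x^3  [12 crossings, <D> = A^-6 + A^-2 + A^2 + A^6, w = +2]
observation: all 5 diagrams share one V(x), hence one class


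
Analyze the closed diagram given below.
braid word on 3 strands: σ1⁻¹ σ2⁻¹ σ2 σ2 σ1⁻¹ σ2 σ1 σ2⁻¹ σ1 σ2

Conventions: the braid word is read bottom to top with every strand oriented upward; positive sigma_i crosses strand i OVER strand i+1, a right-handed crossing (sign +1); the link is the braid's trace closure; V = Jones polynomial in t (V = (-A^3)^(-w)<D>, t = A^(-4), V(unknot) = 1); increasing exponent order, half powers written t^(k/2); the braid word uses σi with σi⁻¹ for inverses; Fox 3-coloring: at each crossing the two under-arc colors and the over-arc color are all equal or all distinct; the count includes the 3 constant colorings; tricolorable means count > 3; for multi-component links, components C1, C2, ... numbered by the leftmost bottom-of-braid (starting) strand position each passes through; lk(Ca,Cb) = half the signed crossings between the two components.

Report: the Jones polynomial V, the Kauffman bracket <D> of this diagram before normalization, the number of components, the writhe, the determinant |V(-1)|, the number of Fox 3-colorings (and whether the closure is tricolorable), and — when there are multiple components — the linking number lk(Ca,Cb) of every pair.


V(t) = -t^-1 + 2 - t + 2t^2 - t^3 + t^4 - t^5
bracket: -A^-14 + A^-10 - A^-6 + 2A^-2 - A^2 + 2A^6 - A^10, w = +2
1 component, writhe +2, over 10 crossings
det 9, colorings 9 of 3^10 — tricolorable
observation: inverse pairs cancel, leaving σ1⁻¹ σ2 σ1⁻¹ σ2 σ1 σ2⁻¹ σ1 σ2


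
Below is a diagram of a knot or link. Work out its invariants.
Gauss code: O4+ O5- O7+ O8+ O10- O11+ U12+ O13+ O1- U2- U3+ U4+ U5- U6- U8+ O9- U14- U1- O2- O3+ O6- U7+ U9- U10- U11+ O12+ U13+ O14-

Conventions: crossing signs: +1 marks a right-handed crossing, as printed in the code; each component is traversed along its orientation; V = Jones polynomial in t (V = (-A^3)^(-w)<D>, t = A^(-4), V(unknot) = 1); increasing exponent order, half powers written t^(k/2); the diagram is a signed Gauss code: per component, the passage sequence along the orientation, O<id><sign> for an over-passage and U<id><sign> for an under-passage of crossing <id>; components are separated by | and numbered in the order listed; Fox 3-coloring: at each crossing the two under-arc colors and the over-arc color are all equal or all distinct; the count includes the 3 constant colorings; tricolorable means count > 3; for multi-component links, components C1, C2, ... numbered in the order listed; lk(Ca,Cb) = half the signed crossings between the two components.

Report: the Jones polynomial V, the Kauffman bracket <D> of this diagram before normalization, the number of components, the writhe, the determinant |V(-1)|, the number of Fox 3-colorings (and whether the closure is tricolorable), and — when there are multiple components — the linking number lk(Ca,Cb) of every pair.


V(t) = -t^-3 + t^-2 - t^-1 + 3 - t + t^2 - t^3
bracket: -A^-12 + A^-8 - A^-4 + 3 - A^4 + A^8 - A^12, w = 0
1 component, writhe 0, over 14 crossings
det 9, colorings 27 of 3^14 — tricolorable
observation: det 9 = |V(-1)|; divisible by 3, so tricolorable


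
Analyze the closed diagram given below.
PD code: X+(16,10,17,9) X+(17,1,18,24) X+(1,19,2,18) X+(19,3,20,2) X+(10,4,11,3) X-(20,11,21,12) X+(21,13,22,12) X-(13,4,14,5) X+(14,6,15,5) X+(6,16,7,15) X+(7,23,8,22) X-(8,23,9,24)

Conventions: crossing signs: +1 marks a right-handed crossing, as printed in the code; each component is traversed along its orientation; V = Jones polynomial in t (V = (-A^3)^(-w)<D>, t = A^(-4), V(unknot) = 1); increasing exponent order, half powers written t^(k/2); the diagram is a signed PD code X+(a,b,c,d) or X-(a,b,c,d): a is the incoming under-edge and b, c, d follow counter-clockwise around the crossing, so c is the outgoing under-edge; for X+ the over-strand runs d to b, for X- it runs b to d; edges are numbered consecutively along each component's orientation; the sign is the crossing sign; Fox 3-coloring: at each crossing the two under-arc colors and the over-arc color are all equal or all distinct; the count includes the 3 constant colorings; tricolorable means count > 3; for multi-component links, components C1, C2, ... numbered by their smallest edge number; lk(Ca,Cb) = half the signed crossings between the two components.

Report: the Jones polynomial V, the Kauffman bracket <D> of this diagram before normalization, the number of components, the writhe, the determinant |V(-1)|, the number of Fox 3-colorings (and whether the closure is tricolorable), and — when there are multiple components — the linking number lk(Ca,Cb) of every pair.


Jones polynomial: V(t) = t^2 + 2t^4 - 2t^5 + t^6 - 2t^7 + t^8
<D> = A^-14 - 2A^-10 + A^-6 - 2A^-2 + 2A^2 + A^10; writhe +6
components 1, writhe +6 (12 crossings)
3-colorings: 27 of 3^12, det 9 — tricolorable
note: |V(-1)| = 9: so tricolorable, since 3 divides 9


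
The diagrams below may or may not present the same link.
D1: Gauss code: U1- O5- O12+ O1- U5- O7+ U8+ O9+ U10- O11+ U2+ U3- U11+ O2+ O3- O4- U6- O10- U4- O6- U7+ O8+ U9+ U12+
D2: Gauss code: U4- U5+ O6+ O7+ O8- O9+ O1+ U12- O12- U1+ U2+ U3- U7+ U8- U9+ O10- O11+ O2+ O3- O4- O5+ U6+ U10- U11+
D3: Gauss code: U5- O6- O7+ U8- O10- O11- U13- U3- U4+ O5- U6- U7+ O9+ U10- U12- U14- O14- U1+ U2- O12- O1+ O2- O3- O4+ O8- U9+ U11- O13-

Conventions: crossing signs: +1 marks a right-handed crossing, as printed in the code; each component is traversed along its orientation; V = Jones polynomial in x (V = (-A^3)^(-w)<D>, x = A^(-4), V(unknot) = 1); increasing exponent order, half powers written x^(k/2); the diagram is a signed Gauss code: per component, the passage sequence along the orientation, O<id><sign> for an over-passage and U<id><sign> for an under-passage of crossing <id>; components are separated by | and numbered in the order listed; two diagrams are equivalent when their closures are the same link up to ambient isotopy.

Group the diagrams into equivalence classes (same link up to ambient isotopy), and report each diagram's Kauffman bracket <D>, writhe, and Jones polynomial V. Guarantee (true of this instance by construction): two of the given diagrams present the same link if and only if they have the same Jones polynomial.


grouping into links: {D1} | {D2} | {D3}
V(D1) = -x^-3 + x^-2 - x^-1 + 3 - x + x^2 - x^3  (w 0, c 12, <D> = -A^-12 + A^-8 - A^-4 + 3 - A^4 + A^8 - A^12)
D2 (bracket A^6; 12 crossings at w = +2): V = 1
V(D3) = -x^-6 + x^-5 - x^-4 + 2x^-3 - x^-2 + x^-1  (w -6, c 14, <D> = A^-14 - A^-10 + 2A^-6 - A^-2 + A^2 - A^6)
key observation: 3 classes among 3 diagrams; unequal V(x) rules out equality


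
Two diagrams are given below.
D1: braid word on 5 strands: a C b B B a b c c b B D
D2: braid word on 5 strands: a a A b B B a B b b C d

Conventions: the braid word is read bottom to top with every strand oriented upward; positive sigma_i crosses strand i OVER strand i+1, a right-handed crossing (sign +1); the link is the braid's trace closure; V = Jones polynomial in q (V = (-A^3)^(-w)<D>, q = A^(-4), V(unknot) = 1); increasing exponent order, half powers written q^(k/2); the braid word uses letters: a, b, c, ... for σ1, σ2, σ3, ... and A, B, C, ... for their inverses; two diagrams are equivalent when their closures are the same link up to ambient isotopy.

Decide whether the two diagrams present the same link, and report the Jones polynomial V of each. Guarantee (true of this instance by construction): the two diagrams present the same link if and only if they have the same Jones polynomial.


equivalent: yes
D1 (bracket A^6; 12 crossings at w = +2): V = 1
V(D2) = 1  [12 crossings, <D> = A^6, w = +2]
observation: D2 (12 crossings) and D1 (12) are Markov-related braid presentations


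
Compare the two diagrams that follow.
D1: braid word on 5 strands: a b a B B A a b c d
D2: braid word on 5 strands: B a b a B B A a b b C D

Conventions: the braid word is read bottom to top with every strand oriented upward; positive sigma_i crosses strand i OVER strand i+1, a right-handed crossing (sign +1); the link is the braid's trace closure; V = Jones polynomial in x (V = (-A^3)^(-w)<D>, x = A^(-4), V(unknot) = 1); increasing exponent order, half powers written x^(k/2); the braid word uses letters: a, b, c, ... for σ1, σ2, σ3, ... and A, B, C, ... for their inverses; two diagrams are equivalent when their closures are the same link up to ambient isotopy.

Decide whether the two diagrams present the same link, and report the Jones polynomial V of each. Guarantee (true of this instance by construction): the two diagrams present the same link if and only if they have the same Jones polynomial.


equivalent: yes
D1 (bracket A^12; 10 crossings at w = +4): V = 1
V(D2) = 1  [12 crossings, <D> = 1, w = 0]
observation: one V(x) for all 2 diagrams — one class (guaranteed)


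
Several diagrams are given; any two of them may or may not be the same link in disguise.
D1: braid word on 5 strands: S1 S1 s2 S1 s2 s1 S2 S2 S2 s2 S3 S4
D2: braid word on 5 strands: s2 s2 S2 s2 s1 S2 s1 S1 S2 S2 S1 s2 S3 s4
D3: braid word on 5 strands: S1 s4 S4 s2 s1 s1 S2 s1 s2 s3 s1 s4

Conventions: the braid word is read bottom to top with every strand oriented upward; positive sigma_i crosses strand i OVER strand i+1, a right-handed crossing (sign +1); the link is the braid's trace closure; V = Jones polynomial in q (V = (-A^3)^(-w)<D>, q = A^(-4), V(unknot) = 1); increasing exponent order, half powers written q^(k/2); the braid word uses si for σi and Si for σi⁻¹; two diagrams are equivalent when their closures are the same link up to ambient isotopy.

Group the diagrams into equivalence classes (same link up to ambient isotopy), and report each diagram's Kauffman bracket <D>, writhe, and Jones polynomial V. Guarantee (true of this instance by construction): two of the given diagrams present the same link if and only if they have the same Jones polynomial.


equivalence classes: {D1} | {D2} | {D3}
D1 (bracket A^-16 - A^-12 + 2A^-8 - 2A^-4 + 2 - 2A^4 + A^8; 12 crossings at w = -4): V = q^-5 - 2q^-4 + 2q^-3 - 2q^-2 + 2q^-1 - 1 + q
V(D2) = -q^-3 + q^-2 - q^-1 + 3 - q + q^2 - q^3  (w 0, c 14, <D> = -A^-12 + A^-8 - A^-4 + 3 - A^4 + A^8 - A^12)
V(D3) = q - q^2 + 2q^3 - q^4 + q^5 - q^6  (w +6, c 12, <D> = -A^-6 + A^-2 - A^2 + 2A^6 - A^10 + A^14)
observation: 3 classes among 3 diagrams; unequal V(q) rules out equality
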